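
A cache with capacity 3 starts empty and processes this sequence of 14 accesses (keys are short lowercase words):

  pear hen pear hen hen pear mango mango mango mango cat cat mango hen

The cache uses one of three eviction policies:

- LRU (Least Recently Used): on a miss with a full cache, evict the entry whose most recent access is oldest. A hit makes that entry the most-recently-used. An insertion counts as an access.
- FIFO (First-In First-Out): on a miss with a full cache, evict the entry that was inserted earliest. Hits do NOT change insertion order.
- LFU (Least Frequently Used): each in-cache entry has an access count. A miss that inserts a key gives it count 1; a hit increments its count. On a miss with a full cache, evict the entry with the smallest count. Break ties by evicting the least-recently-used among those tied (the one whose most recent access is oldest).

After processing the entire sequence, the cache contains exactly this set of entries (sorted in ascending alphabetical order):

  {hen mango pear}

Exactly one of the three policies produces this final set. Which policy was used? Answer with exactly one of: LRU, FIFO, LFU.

Simulating under each policy and comparing final sets:
  LRU: final set = {cat hen mango} -> differs
  FIFO: final set = {cat hen mango} -> differs
  LFU: final set = {hen mango pear} -> MATCHES target
Only LFU produces the target set.

Answer: LFU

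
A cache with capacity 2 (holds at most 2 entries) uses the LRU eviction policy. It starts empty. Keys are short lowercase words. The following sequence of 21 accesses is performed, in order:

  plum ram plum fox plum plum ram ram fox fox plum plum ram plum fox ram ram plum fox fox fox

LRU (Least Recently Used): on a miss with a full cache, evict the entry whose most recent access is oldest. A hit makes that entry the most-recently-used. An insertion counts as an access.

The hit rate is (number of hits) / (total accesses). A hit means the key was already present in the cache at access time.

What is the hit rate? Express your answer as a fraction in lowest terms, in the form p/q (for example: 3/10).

Answer: 10/21

Derivation:
LRU simulation (capacity=2):
  1. access plum: MISS. Cache (LRU->MRU): [plum]
  2. access ram: MISS. Cache (LRU->MRU): [plum ram]
  3. access plum: HIT. Cache (LRU->MRU): [ram plum]
  4. access fox: MISS, evict ram. Cache (LRU->MRU): [plum fox]
  5. access plum: HIT. Cache (LRU->MRU): [fox plum]
  6. access plum: HIT. Cache (LRU->MRU): [fox plum]
  7. access ram: MISS, evict fox. Cache (LRU->MRU): [plum ram]
  8. access ram: HIT. Cache (LRU->MRU): [plum ram]
  9. access fox: MISS, evict plum. Cache (LRU->MRU): [ram fox]
  10. access fox: HIT. Cache (LRU->MRU): [ram fox]
  11. access plum: MISS, evict ram. Cache (LRU->MRU): [fox plum]
  12. access plum: HIT. Cache (LRU->MRU): [fox plum]
  13. access ram: MISS, evict fox. Cache (LRU->MRU): [plum ram]
  14. access plum: HIT. Cache (LRU->MRU): [ram plum]
  15. access fox: MISS, evict ram. Cache (LRU->MRU): [plum fox]
  16. access ram: MISS, evict plum. Cache (LRU->MRU): [fox ram]
  17. access ram: HIT. Cache (LRU->MRU): [fox ram]
  18. access plum: MISS, evict fox. Cache (LRU->MRU): [ram plum]
  19. access fox: MISS, evict ram. Cache (LRU->MRU): [plum fox]
  20. access fox: HIT. Cache (LRU->MRU): [plum fox]
  21. access fox: HIT. Cache (LRU->MRU): [plum fox]
Total: 10 hits, 11 misses, 9 evictions

Hit rate = 10/21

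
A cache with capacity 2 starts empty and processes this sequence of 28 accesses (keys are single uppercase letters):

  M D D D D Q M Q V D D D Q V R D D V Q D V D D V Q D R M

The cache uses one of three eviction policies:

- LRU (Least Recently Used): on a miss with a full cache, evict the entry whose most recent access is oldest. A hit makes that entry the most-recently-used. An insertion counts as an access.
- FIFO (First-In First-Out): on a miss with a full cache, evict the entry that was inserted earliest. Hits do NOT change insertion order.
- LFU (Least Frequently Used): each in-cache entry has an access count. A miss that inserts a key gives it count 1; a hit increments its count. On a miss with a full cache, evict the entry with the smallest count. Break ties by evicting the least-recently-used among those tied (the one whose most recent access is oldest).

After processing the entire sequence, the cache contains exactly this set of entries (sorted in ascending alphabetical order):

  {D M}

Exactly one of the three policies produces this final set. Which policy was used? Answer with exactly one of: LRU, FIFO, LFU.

Simulating under each policy and comparing final sets:
  LRU: final set = {M R} -> differs
  FIFO: final set = {M R} -> differs
  LFU: final set = {D M} -> MATCHES target
Only LFU produces the target set.

Answer: LFU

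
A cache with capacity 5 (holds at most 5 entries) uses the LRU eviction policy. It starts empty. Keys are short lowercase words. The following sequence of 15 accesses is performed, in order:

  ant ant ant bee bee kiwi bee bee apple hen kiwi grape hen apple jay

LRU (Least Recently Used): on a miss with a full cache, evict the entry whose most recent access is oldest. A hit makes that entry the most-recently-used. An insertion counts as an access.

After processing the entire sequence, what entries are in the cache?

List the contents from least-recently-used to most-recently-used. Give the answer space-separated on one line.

LRU simulation (capacity=5):
  1. access ant: MISS. Cache (LRU->MRU): [ant]
  2. access ant: HIT. Cache (LRU->MRU): [ant]
  3. access ant: HIT. Cache (LRU->MRU): [ant]
  4. access bee: MISS. Cache (LRU->MRU): [ant bee]
  5. access bee: HIT. Cache (LRU->MRU): [ant bee]
  6. access kiwi: MISS. Cache (LRU->MRU): [ant bee kiwi]
  7. access bee: HIT. Cache (LRU->MRU): [ant kiwi bee]
  8. access bee: HIT. Cache (LRU->MRU): [ant kiwi bee]
  9. access apple: MISS. Cache (LRU->MRU): [ant kiwi bee apple]
  10. access hen: MISS. Cache (LRU->MRU): [ant kiwi bee apple hen]
  11. access kiwi: HIT. Cache (LRU->MRU): [ant bee apple hen kiwi]
  12. access grape: MISS, evict ant. Cache (LRU->MRU): [bee apple hen kiwi grape]
  13. access hen: HIT. Cache (LRU->MRU): [bee apple kiwi grape hen]
  14. access apple: HIT. Cache (LRU->MRU): [bee kiwi grape hen apple]
  15. access jay: MISS, evict bee. Cache (LRU->MRU): [kiwi grape hen apple jay]
Total: 8 hits, 7 misses, 2 evictions

Answer: kiwi grape hen apple jay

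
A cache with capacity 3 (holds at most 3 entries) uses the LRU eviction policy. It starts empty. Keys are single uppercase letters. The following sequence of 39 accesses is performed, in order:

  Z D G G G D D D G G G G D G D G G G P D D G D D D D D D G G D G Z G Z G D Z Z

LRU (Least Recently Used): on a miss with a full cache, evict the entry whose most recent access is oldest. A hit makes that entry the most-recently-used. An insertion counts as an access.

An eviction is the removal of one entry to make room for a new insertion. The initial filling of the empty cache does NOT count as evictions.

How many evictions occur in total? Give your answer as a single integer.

Answer: 2

Derivation:
LRU simulation (capacity=3):
  1. access Z: MISS. Cache (LRU->MRU): [Z]
  2. access D: MISS. Cache (LRU->MRU): [Z D]
  3. access G: MISS. Cache (LRU->MRU): [Z D G]
  4. access G: HIT. Cache (LRU->MRU): [Z D G]
  5. access G: HIT. Cache (LRU->MRU): [Z D G]
  6. access D: HIT. Cache (LRU->MRU): [Z G D]
  7. access D: HIT. Cache (LRU->MRU): [Z G D]
  8. access D: HIT. Cache (LRU->MRU): [Z G D]
  9. access G: HIT. Cache (LRU->MRU): [Z D G]
  10. access G: HIT. Cache (LRU->MRU): [Z D G]
  11. access G: HIT. Cache (LRU->MRU): [Z D G]
  12. access G: HIT. Cache (LRU->MRU): [Z D G]
  13. access D: HIT. Cache (LRU->MRU): [Z G D]
  14. access G: HIT. Cache (LRU->MRU): [Z D G]
  15. access D: HIT. Cache (LRU->MRU): [Z G D]
  16. access G: HIT. Cache (LRU->MRU): [Z D G]
  17. access G: HIT. Cache (LRU->MRU): [Z D G]
  18. access G: HIT. Cache (LRU->MRU): [Z D G]
  19. access P: MISS, evict Z. Cache (LRU->MRU): [D G P]
  20. access D: HIT. Cache (LRU->MRU): [G P D]
  21. access D: HIT. Cache (LRU->MRU): [G P D]
  22. access G: HIT. Cache (LRU->MRU): [P D G]
  23. access D: HIT. Cache (LRU->MRU): [P G D]
  24. access D: HIT. Cache (LRU->MRU): [P G D]
  25. access D: HIT. Cache (LRU->MRU): [P G D]
  26. access D: HIT. Cache (LRU->MRU): [P G D]
  27. access D: HIT. Cache (LRU->MRU): [P G D]
  28. access D: HIT. Cache (LRU->MRU): [P G D]
  29. access G: HIT. Cache (LRU->MRU): [P D G]
  30. access G: HIT. Cache (LRU->MRU): [P D G]
  31. access D: HIT. Cache (LRU->MRU): [P G D]
  32. access G: HIT. Cache (LRU->MRU): [P D G]
  33. access Z: MISS, evict P. Cache (LRU->MRU): [D G Z]
  34. access G: HIT. Cache (LRU->MRU): [D Z G]
  35. access Z: HIT. Cache (LRU->MRU): [D G Z]
  36. access G: HIT. Cache (LRU->MRU): [D Z G]
  37. access D: HIT. Cache (LRU->MRU): [Z G D]
  38. access Z: HIT. Cache (LRU->MRU): [G D Z]
  39. access Z: HIT. Cache (LRU->MRU): [G D Z]
Total: 34 hits, 5 misses, 2 evictions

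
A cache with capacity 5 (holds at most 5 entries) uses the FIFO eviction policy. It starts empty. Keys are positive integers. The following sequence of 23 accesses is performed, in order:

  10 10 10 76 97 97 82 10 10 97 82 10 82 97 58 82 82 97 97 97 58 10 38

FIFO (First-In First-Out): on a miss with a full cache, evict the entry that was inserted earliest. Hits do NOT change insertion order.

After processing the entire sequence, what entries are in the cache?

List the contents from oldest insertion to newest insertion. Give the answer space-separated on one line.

FIFO simulation (capacity=5):
  1. access 10: MISS. Cache (old->new): [10]
  2. access 10: HIT. Cache (old->new): [10]
  3. access 10: HIT. Cache (old->new): [10]
  4. access 76: MISS. Cache (old->new): [10 76]
  5. access 97: MISS. Cache (old->new): [10 76 97]
  6. access 97: HIT. Cache (old->new): [10 76 97]
  7. access 82: MISS. Cache (old->new): [10 76 97 82]
  8. access 10: HIT. Cache (old->new): [10 76 97 82]
  9. access 10: HIT. Cache (old->new): [10 76 97 82]
  10. access 97: HIT. Cache (old->new): [10 76 97 82]
  11. access 82: HIT. Cache (old->new): [10 76 97 82]
  12. access 10: HIT. Cache (old->new): [10 76 97 82]
  13. access 82: HIT. Cache (old->new): [10 76 97 82]
  14. access 97: HIT. Cache (old->new): [10 76 97 82]
  15. access 58: MISS. Cache (old->new): [10 76 97 82 58]
  16. access 82: HIT. Cache (old->new): [10 76 97 82 58]
  17. access 82: HIT. Cache (old->new): [10 76 97 82 58]
  18. access 97: HIT. Cache (old->new): [10 76 97 82 58]
  19. access 97: HIT. Cache (old->new): [10 76 97 82 58]
  20. access 97: HIT. Cache (old->new): [10 76 97 82 58]
  21. access 58: HIT. Cache (old->new): [10 76 97 82 58]
  22. access 10: HIT. Cache (old->new): [10 76 97 82 58]
  23. access 38: MISS, evict 10. Cache (old->new): [76 97 82 58 38]
Total: 17 hits, 6 misses, 1 evictions

Answer: 76 97 82 58 38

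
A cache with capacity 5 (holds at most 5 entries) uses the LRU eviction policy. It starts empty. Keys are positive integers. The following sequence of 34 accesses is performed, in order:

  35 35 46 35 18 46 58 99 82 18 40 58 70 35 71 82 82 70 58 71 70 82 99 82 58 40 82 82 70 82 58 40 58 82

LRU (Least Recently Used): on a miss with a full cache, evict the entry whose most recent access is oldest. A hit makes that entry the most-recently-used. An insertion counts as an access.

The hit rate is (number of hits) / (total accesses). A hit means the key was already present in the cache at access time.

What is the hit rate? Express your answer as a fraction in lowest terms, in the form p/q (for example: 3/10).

Answer: 21/34

Derivation:
LRU simulation (capacity=5):
  1. access 35: MISS. Cache (LRU->MRU): [35]
  2. access 35: HIT. Cache (LRU->MRU): [35]
  3. access 46: MISS. Cache (LRU->MRU): [35 46]
  4. access 35: HIT. Cache (LRU->MRU): [46 35]
  5. access 18: MISS. Cache (LRU->MRU): [46 35 18]
  6. access 46: HIT. Cache (LRU->MRU): [35 18 46]
  7. access 58: MISS. Cache (LRU->MRU): [35 18 46 58]
  8. access 99: MISS. Cache (LRU->MRU): [35 18 46 58 99]
  9. access 82: MISS, evict 35. Cache (LRU->MRU): [18 46 58 99 82]
  10. access 18: HIT. Cache (LRU->MRU): [46 58 99 82 18]
  11. access 40: MISS, evict 46. Cache (LRU->MRU): [58 99 82 18 40]
  12. access 58: HIT. Cache (LRU->MRU): [99 82 18 40 58]
  13. access 70: MISS, evict 99. Cache (LRU->MRU): [82 18 40 58 70]
  14. access 35: MISS, evict 82. Cache (LRU->MRU): [18 40 58 70 35]
  15. access 71: MISS, evict 18. Cache (LRU->MRU): [40 58 70 35 71]
  16. access 82: MISS, evict 40. Cache (LRU->MRU): [58 70 35 71 82]
  17. access 82: HIT. Cache (LRU->MRU): [58 70 35 71 82]
  18. access 70: HIT. Cache (LRU->MRU): [58 35 71 82 70]
  19. access 58: HIT. Cache (LRU->MRU): [35 71 82 70 58]
  20. access 71: HIT. Cache (LRU->MRU): [35 82 70 58 71]
  21. access 70: HIT. Cache (LRU->MRU): [35 82 58 71 70]
  22. access 82: HIT. Cache (LRU->MRU): [35 58 71 70 82]
  23. access 99: MISS, evict 35. Cache (LRU->MRU): [58 71 70 82 99]
  24. access 82: HIT. Cache (LRU->MRU): [58 71 70 99 82]
  25. access 58: HIT. Cache (LRU->MRU): [71 70 99 82 58]
  26. access 40: MISS, evict 71. Cache (LRU->MRU): [70 99 82 58 40]
  27. access 82: HIT. Cache (LRU->MRU): [70 99 58 40 82]
  28. access 82: HIT. Cache (LRU->MRU): [70 99 58 40 82]
  29. access 70: HIT. Cache (LRU->MRU): [99 58 40 82 70]
  30. access 82: HIT. Cache (LRU->MRU): [99 58 40 70 82]
  31. access 58: HIT. Cache (LRU->MRU): [99 40 70 82 58]
  32. access 40: HIT. Cache (LRU->MRU): [99 70 82 58 40]
  33. access 58: HIT. Cache (LRU->MRU): [99 70 82 40 58]
  34. access 82: HIT. Cache (LRU->MRU): [99 70 40 58 82]
Total: 21 hits, 13 misses, 8 evictions

Hit rate = 21/34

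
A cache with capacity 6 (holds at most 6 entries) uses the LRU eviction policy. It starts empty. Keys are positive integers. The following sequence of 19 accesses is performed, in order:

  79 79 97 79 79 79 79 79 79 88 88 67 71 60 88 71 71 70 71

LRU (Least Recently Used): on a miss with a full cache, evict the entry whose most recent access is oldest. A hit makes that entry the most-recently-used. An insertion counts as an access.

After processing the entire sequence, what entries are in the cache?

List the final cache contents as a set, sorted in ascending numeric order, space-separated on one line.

Answer: 60 67 70 71 79 88

Derivation:
LRU simulation (capacity=6):
  1. access 79: MISS. Cache (LRU->MRU): [79]
  2. access 79: HIT. Cache (LRU->MRU): [79]
  3. access 97: MISS. Cache (LRU->MRU): [79 97]
  4. access 79: HIT. Cache (LRU->MRU): [97 79]
  5. access 79: HIT. Cache (LRU->MRU): [97 79]
  6. access 79: HIT. Cache (LRU->MRU): [97 79]
  7. access 79: HIT. Cache (LRU->MRU): [97 79]
  8. access 79: HIT. Cache (LRU->MRU): [97 79]
  9. access 79: HIT. Cache (LRU->MRU): [97 79]
  10. access 88: MISS. Cache (LRU->MRU): [97 79 88]
  11. access 88: HIT. Cache (LRU->MRU): [97 79 88]
  12. access 67: MISS. Cache (LRU->MRU): [97 79 88 67]
  13. access 71: MISS. Cache (LRU->MRU): [97 79 88 67 71]
  14. access 60: MISS. Cache (LRU->MRU): [97 79 88 67 71 60]
  15. access 88: HIT. Cache (LRU->MRU): [97 79 67 71 60 88]
  16. access 71: HIT. Cache (LRU->MRU): [97 79 67 60 88 71]
  17. access 71: HIT. Cache (LRU->MRU): [97 79 67 60 88 71]
  18. access 70: MISS, evict 97. Cache (LRU->MRU): [79 67 60 88 71 70]
  19. access 71: HIT. Cache (LRU->MRU): [79 67 60 88 70 71]
Total: 12 hits, 7 misses, 1 evictions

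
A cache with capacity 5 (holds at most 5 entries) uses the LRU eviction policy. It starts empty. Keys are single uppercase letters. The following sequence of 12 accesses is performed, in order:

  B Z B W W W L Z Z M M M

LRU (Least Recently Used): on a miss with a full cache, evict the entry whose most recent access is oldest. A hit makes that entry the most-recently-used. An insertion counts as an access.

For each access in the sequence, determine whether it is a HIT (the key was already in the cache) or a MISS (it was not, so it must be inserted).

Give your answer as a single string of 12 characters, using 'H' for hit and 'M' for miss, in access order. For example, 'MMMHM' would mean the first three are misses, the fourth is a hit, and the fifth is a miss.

LRU simulation (capacity=5):
  1. access B: MISS. Cache (LRU->MRU): [B]
  2. access Z: MISS. Cache (LRU->MRU): [B Z]
  3. access B: HIT. Cache (LRU->MRU): [Z B]
  4. access W: MISS. Cache (LRU->MRU): [Z B W]
  5. access W: HIT. Cache (LRU->MRU): [Z B W]
  6. access W: HIT. Cache (LRU->MRU): [Z B W]
  7. access L: MISS. Cache (LRU->MRU): [Z B W L]
  8. access Z: HIT. Cache (LRU->MRU): [B W L Z]
  9. access Z: HIT. Cache (LRU->MRU): [B W L Z]
  10. access M: MISS. Cache (LRU->MRU): [B W L Z M]
  11. access M: HIT. Cache (LRU->MRU): [B W L Z M]
  12. access M: HIT. Cache (LRU->MRU): [B W L Z M]
Total: 7 hits, 5 misses, 0 evictions

Answer: MMHMHHMHHMHH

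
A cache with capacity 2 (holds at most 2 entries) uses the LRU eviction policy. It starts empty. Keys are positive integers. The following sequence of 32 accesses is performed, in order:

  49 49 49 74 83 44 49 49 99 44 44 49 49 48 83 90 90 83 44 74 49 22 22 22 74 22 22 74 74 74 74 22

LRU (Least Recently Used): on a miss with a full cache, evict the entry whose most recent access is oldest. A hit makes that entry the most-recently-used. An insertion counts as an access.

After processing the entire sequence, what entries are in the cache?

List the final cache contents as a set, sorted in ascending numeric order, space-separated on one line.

LRU simulation (capacity=2):
  1. access 49: MISS. Cache (LRU->MRU): [49]
  2. access 49: HIT. Cache (LRU->MRU): [49]
  3. access 49: HIT. Cache (LRU->MRU): [49]
  4. access 74: MISS. Cache (LRU->MRU): [49 74]
  5. access 83: MISS, evict 49. Cache (LRU->MRU): [74 83]
  6. access 44: MISS, evict 74. Cache (LRU->MRU): [83 44]
  7. access 49: MISS, evict 83. Cache (LRU->MRU): [44 49]
  8. access 49: HIT. Cache (LRU->MRU): [44 49]
  9. access 99: MISS, evict 44. Cache (LRU->MRU): [49 99]
  10. access 44: MISS, evict 49. Cache (LRU->MRU): [99 44]
  11. access 44: HIT. Cache (LRU->MRU): [99 44]
  12. access 49: MISS, evict 99. Cache (LRU->MRU): [44 49]
  13. access 49: HIT. Cache (LRU->MRU): [44 49]
  14. access 48: MISS, evict 44. Cache (LRU->MRU): [49 48]
  15. access 83: MISS, evict 49. Cache (LRU->MRU): [48 83]
  16. access 90: MISS, evict 48. Cache (LRU->MRU): [83 90]
  17. access 90: HIT. Cache (LRU->MRU): [83 90]
  18. access 83: HIT. Cache (LRU->MRU): [90 83]
  19. access 44: MISS, evict 90. Cache (LRU->MRU): [83 44]
  20. access 74: MISS, evict 83. Cache (LRU->MRU): [44 74]
  21. access 49: MISS, evict 44. Cache (LRU->MRU): [74 49]
  22. access 22: MISS, evict 74. Cache (LRU->MRU): [49 22]
  23. access 22: HIT. Cache (LRU->MRU): [49 22]
  24. access 22: HIT. Cache (LRU->MRU): [49 22]
  25. access 74: MISS, evict 49. Cache (LRU->MRU): [22 74]
  26. access 22: HIT. Cache (LRU->MRU): [74 22]
  27. access 22: HIT. Cache (LRU->MRU): [74 22]
  28. access 74: HIT. Cache (LRU->MRU): [22 74]
  29. access 74: HIT. Cache (LRU->MRU): [22 74]
  30. access 74: HIT. Cache (LRU->MRU): [22 74]
  31. access 74: HIT. Cache (LRU->MRU): [22 74]
  32. access 22: HIT. Cache (LRU->MRU): [74 22]
Total: 16 hits, 16 misses, 14 evictions

Answer: 22 74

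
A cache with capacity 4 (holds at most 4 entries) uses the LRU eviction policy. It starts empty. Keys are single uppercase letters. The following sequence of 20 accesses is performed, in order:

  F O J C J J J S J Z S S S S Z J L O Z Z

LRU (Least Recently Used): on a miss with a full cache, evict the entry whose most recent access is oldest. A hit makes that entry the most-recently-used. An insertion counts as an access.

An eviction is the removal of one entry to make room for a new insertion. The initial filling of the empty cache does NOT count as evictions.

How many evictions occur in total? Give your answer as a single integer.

Answer: 4

Derivation:
LRU simulation (capacity=4):
  1. access F: MISS. Cache (LRU->MRU): [F]
  2. access O: MISS. Cache (LRU->MRU): [F O]
  3. access J: MISS. Cache (LRU->MRU): [F O J]
  4. access C: MISS. Cache (LRU->MRU): [F O J C]
  5. access J: HIT. Cache (LRU->MRU): [F O C J]
  6. access J: HIT. Cache (LRU->MRU): [F O C J]
  7. access J: HIT. Cache (LRU->MRU): [F O C J]
  8. access S: MISS, evict F. Cache (LRU->MRU): [O C J S]
  9. access J: HIT. Cache (LRU->MRU): [O C S J]
  10. access Z: MISS, evict O. Cache (LRU->MRU): [C S J Z]
  11. access S: HIT. Cache (LRU->MRU): [C J Z S]
  12. access S: HIT. Cache (LRU->MRU): [C J Z S]
  13. access S: HIT. Cache (LRU->MRU): [C J Z S]
  14. access S: HIT. Cache (LRU->MRU): [C J Z S]
  15. access Z: HIT. Cache (LRU->MRU): [C J S Z]
  16. access J: HIT. Cache (LRU->MRU): [C S Z J]
  17. access L: MISS, evict C. Cache (LRU->MRU): [S Z J L]
  18. access O: MISS, evict S. Cache (LRU->MRU): [Z J L O]
  19. access Z: HIT. Cache (LRU->MRU): [J L O Z]
  20. access Z: HIT. Cache (LRU->MRU): [J L O Z]
Total: 12 hits, 8 misses, 4 evictions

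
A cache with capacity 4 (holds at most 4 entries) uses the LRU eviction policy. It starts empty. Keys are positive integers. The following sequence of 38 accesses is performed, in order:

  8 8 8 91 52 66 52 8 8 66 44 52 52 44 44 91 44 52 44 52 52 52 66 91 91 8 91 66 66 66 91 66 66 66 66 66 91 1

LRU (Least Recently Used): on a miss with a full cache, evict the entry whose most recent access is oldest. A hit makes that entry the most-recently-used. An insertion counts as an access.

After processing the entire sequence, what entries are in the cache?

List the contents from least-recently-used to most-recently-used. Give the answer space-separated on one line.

LRU simulation (capacity=4):
  1. access 8: MISS. Cache (LRU->MRU): [8]
  2. access 8: HIT. Cache (LRU->MRU): [8]
  3. access 8: HIT. Cache (LRU->MRU): [8]
  4. access 91: MISS. Cache (LRU->MRU): [8 91]
  5. access 52: MISS. Cache (LRU->MRU): [8 91 52]
  6. access 66: MISS. Cache (LRU->MRU): [8 91 52 66]
  7. access 52: HIT. Cache (LRU->MRU): [8 91 66 52]
  8. access 8: HIT. Cache (LRU->MRU): [91 66 52 8]
  9. access 8: HIT. Cache (LRU->MRU): [91 66 52 8]
  10. access 66: HIT. Cache (LRU->MRU): [91 52 8 66]
  11. access 44: MISS, evict 91. Cache (LRU->MRU): [52 8 66 44]
  12. access 52: HIT. Cache (LRU->MRU): [8 66 44 52]
  13. access 52: HIT. Cache (LRU->MRU): [8 66 44 52]
  14. access 44: HIT. Cache (LRU->MRU): [8 66 52 44]
  15. access 44: HIT. Cache (LRU->MRU): [8 66 52 44]
  16. access 91: MISS, evict 8. Cache (LRU->MRU): [66 52 44 91]
  17. access 44: HIT. Cache (LRU->MRU): [66 52 91 44]
  18. access 52: HIT. Cache (LRU->MRU): [66 91 44 52]
  19. access 44: HIT. Cache (LRU->MRU): [66 91 52 44]
  20. access 52: HIT. Cache (LRU->MRU): [66 91 44 52]
  21. access 52: HIT. Cache (LRU->MRU): [66 91 44 52]
  22. access 52: HIT. Cache (LRU->MRU): [66 91 44 52]
  23. access 66: HIT. Cache (LRU->MRU): [91 44 52 66]
  24. access 91: HIT. Cache (LRU->MRU): [44 52 66 91]
  25. access 91: HIT. Cache (LRU->MRU): [44 52 66 91]
  26. access 8: MISS, evict 44. Cache (LRU->MRU): [52 66 91 8]
  27. access 91: HIT. Cache (LRU->MRU): [52 66 8 91]
  28. access 66: HIT. Cache (LRU->MRU): [52 8 91 66]
  29. access 66: HIT. Cache (LRU->MRU): [52 8 91 66]
  30. access 66: HIT. Cache (LRU->MRU): [52 8 91 66]
  31. access 91: HIT. Cache (LRU->MRU): [52 8 66 91]
  32. access 66: HIT. Cache (LRU->MRU): [52 8 91 66]
  33. access 66: HIT. Cache (LRU->MRU): [52 8 91 66]
  34. access 66: HIT. Cache (LRU->MRU): [52 8 91 66]
  35. access 66: HIT. Cache (LRU->MRU): [52 8 91 66]
  36. access 66: HIT. Cache (LRU->MRU): [52 8 91 66]
  37. access 91: HIT. Cache (LRU->MRU): [52 8 66 91]
  38. access 1: MISS, evict 52. Cache (LRU->MRU): [8 66 91 1]
Total: 30 hits, 8 misses, 4 evictions

Answer: 8 66 91 1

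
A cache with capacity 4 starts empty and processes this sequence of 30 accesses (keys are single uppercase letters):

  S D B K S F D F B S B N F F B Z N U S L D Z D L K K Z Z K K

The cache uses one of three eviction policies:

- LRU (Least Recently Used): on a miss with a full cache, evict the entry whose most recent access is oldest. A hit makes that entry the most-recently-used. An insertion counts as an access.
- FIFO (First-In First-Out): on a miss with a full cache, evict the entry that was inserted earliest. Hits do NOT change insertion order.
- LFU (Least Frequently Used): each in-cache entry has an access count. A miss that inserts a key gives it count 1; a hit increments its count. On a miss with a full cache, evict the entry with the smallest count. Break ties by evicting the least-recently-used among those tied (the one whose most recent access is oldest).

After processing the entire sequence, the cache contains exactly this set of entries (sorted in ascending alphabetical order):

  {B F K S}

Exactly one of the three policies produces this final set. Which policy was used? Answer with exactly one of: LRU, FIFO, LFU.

Simulating under each policy and comparing final sets:
  LRU: final set = {D K L Z} -> differs
  FIFO: final set = {D K L Z} -> differs
  LFU: final set = {B F K S} -> MATCHES target
Only LFU produces the target set.

Answer: LFU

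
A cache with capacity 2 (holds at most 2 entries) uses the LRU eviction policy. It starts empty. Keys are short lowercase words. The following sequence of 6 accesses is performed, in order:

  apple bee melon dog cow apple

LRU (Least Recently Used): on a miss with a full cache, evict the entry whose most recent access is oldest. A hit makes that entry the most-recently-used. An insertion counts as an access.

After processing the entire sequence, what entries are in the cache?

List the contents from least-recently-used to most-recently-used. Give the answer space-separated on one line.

LRU simulation (capacity=2):
  1. access apple: MISS. Cache (LRU->MRU): [apple]
  2. access bee: MISS. Cache (LRU->MRU): [apple bee]
  3. access melon: MISS, evict apple. Cache (LRU->MRU): [bee melon]
  4. access dog: MISS, evict bee. Cache (LRU->MRU): [melon dog]
  5. access cow: MISS, evict melon. Cache (LRU->MRU): [dog cow]
  6. access apple: MISS, evict dog. Cache (LRU->MRU): [cow apple]
Total: 0 hits, 6 misses, 4 evictions

Answer: cow apple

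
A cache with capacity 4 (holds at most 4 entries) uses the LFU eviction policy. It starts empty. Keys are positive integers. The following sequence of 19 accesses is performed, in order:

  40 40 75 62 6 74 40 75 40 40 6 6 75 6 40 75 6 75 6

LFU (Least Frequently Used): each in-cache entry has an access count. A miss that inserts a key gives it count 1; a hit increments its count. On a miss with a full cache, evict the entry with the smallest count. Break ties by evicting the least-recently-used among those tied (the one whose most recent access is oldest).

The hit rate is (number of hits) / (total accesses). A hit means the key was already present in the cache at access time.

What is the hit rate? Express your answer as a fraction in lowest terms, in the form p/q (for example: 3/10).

Answer: 13/19

Derivation:
LFU simulation (capacity=4):
  1. access 40: MISS. Cache: [40(c=1)]
  2. access 40: HIT, count now 2. Cache: [40(c=2)]
  3. access 75: MISS. Cache: [75(c=1) 40(c=2)]
  4. access 62: MISS. Cache: [75(c=1) 62(c=1) 40(c=2)]
  5. access 6: MISS. Cache: [75(c=1) 62(c=1) 6(c=1) 40(c=2)]
  6. access 74: MISS, evict 75(c=1). Cache: [62(c=1) 6(c=1) 74(c=1) 40(c=2)]
  7. access 40: HIT, count now 3. Cache: [62(c=1) 6(c=1) 74(c=1) 40(c=3)]
  8. access 75: MISS, evict 62(c=1). Cache: [6(c=1) 74(c=1) 75(c=1) 40(c=3)]
  9. access 40: HIT, count now 4. Cache: [6(c=1) 74(c=1) 75(c=1) 40(c=4)]
  10. access 40: HIT, count now 5. Cache: [6(c=1) 74(c=1) 75(c=1) 40(c=5)]
  11. access 6: HIT, count now 2. Cache: [74(c=1) 75(c=1) 6(c=2) 40(c=5)]
  12. access 6: HIT, count now 3. Cache: [74(c=1) 75(c=1) 6(c=3) 40(c=5)]
  13. access 75: HIT, count now 2. Cache: [74(c=1) 75(c=2) 6(c=3) 40(c=5)]
  14. access 6: HIT, count now 4. Cache: [74(c=1) 75(c=2) 6(c=4) 40(c=5)]
  15. access 40: HIT, count now 6. Cache: [74(c=1) 75(c=2) 6(c=4) 40(c=6)]
  16. access 75: HIT, count now 3. Cache: [74(c=1) 75(c=3) 6(c=4) 40(c=6)]
  17. access 6: HIT, count now 5. Cache: [74(c=1) 75(c=3) 6(c=5) 40(c=6)]
  18. access 75: HIT, count now 4. Cache: [74(c=1) 75(c=4) 6(c=5) 40(c=6)]
  19. access 6: HIT, count now 6. Cache: [74(c=1) 75(c=4) 40(c=6) 6(c=6)]
Total: 13 hits, 6 misses, 2 evictions

Hit rate = 13/19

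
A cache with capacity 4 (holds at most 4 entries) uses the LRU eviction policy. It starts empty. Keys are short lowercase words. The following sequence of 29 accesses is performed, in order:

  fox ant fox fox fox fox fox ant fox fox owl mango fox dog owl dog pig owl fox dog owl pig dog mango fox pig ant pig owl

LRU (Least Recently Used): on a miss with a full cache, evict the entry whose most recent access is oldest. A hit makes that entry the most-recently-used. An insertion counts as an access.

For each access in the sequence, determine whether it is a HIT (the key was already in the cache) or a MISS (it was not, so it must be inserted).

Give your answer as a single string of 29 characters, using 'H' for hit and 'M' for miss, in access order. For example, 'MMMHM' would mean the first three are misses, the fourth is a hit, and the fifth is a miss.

LRU simulation (capacity=4):
  1. access fox: MISS. Cache (LRU->MRU): [fox]
  2. access ant: MISS. Cache (LRU->MRU): [fox ant]
  3. access fox: HIT. Cache (LRU->MRU): [ant fox]
  4. access fox: HIT. Cache (LRU->MRU): [ant fox]
  5. access fox: HIT. Cache (LRU->MRU): [ant fox]
  6. access fox: HIT. Cache (LRU->MRU): [ant fox]
  7. access fox: HIT. Cache (LRU->MRU): [ant fox]
  8. access ant: HIT. Cache (LRU->MRU): [fox ant]
  9. access fox: HIT. Cache (LRU->MRU): [ant fox]
  10. access fox: HIT. Cache (LRU->MRU): [ant fox]
  11. access owl: MISS. Cache (LRU->MRU): [ant fox owl]
  12. access mango: MISS. Cache (LRU->MRU): [ant fox owl mango]
  13. access fox: HIT. Cache (LRU->MRU): [ant owl mango fox]
  14. access dog: MISS, evict ant. Cache (LRU->MRU): [owl mango fox dog]
  15. access owl: HIT. Cache (LRU->MRU): [mango fox dog owl]
  16. access dog: HIT. Cache (LRU->MRU): [mango fox owl dog]
  17. access pig: MISS, evict mango. Cache (LRU->MRU): [fox owl dog pig]
  18. access owl: HIT. Cache (LRU->MRU): [fox dog pig owl]
  19. access fox: HIT. Cache (LRU->MRU): [dog pig owl fox]
  20. access dog: HIT. Cache (LRU->MRU): [pig owl fox dog]
  21. access owl: HIT. Cache (LRU->MRU): [pig fox dog owl]
  22. access pig: HIT. Cache (LRU->MRU): [fox dog owl pig]
  23. access dog: HIT. Cache (LRU->MRU): [fox owl pig dog]
  24. access mango: MISS, evict fox. Cache (LRU->MRU): [owl pig dog mango]
  25. access fox: MISS, evict owl. Cache (LRU->MRU): [pig dog mango fox]
  26. access pig: HIT. Cache (LRU->MRU): [dog mango fox pig]
  27. access ant: MISS, evict dog. Cache (LRU->MRU): [mango fox pig ant]
  28. access pig: HIT. Cache (LRU->MRU): [mango fox ant pig]
  29. access owl: MISS, evict mango. Cache (LRU->MRU): [fox ant pig owl]
Total: 19 hits, 10 misses, 6 evictions

Answer: MMHHHHHHHHMMHMHHMHHHHHHMMHMHM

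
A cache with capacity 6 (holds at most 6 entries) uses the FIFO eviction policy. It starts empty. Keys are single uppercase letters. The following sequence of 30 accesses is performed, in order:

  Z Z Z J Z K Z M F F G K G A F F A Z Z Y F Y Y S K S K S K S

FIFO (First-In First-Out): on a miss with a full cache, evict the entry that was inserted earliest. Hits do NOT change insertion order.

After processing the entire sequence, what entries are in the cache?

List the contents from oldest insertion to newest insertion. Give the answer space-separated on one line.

Answer: G A Z Y S K

Derivation:
FIFO simulation (capacity=6):
  1. access Z: MISS. Cache (old->new): [Z]
  2. access Z: HIT. Cache (old->new): [Z]
  3. access Z: HIT. Cache (old->new): [Z]
  4. access J: MISS. Cache (old->new): [Z J]
  5. access Z: HIT. Cache (old->new): [Z J]
  6. access K: MISS. Cache (old->new): [Z J K]
  7. access Z: HIT. Cache (old->new): [Z J K]
  8. access M: MISS. Cache (old->new): [Z J K M]
  9. access F: MISS. Cache (old->new): [Z J K M F]
  10. access F: HIT. Cache (old->new): [Z J K M F]
  11. access G: MISS. Cache (old->new): [Z J K M F G]
  12. access K: HIT. Cache (old->new): [Z J K M F G]
  13. access G: HIT. Cache (old->new): [Z J K M F G]
  14. access A: MISS, evict Z. Cache (old->new): [J K M F G A]
  15. access F: HIT. Cache (old->new): [J K M F G A]
  16. access F: HIT. Cache (old->new): [J K M F G A]
  17. access A: HIT. Cache (old->new): [J K M F G A]
  18. access Z: MISS, evict J. Cache (old->new): [K M F G A Z]
  19. access Z: HIT. Cache (old->new): [K M F G A Z]
  20. access Y: MISS, evict K. Cache (old->new): [M F G A Z Y]
  21. access F: HIT. Cache (old->new): [M F G A Z Y]
  22. access Y: HIT. Cache (old->new): [M F G A Z Y]
  23. access Y: HIT. Cache (old->new): [M F G A Z Y]
  24. access S: MISS, evict M. Cache (old->new): [F G A Z Y S]
  25. access K: MISS, evict F. Cache (old->new): [G A Z Y S K]
  26. access S: HIT. Cache (old->new): [G A Z Y S K]
  27. access K: HIT. Cache (old->new): [G A Z Y S K]
  28. access S: HIT. Cache (old->new): [G A Z Y S K]
  29. access K: HIT. Cache (old->new): [G A Z Y S K]
  30. access S: HIT. Cache (old->new): [G A Z Y S K]
Total: 19 hits, 11 misses, 5 evictions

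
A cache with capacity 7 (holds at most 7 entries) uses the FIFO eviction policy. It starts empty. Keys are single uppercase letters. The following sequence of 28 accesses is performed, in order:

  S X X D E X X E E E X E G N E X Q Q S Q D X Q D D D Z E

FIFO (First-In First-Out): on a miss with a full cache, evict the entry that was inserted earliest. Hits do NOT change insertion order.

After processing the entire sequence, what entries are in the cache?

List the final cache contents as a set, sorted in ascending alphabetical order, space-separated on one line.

FIFO simulation (capacity=7):
  1. access S: MISS. Cache (old->new): [S]
  2. access X: MISS. Cache (old->new): [S X]
  3. access X: HIT. Cache (old->new): [S X]
  4. access D: MISS. Cache (old->new): [S X D]
  5. access E: MISS. Cache (old->new): [S X D E]
  6. access X: HIT. Cache (old->new): [S X D E]
  7. access X: HIT. Cache (old->new): [S X D E]
  8. access E: HIT. Cache (old->new): [S X D E]
  9. access E: HIT. Cache (old->new): [S X D E]
  10. access E: HIT. Cache (old->new): [S X D E]
  11. access X: HIT. Cache (old->new): [S X D E]
  12. access E: HIT. Cache (old->new): [S X D E]
  13. access G: MISS. Cache (old->new): [S X D E G]
  14. access N: MISS. Cache (old->new): [S X D E G N]
  15. access E: HIT. Cache (old->new): [S X D E G N]
  16. access X: HIT. Cache (old->new): [S X D E G N]
  17. access Q: MISS. Cache (old->new): [S X D E G N Q]
  18. access Q: HIT. Cache (old->new): [S X D E G N Q]
  19. access S: HIT. Cache (old->new): [S X D E G N Q]
  20. access Q: HIT. Cache (old->new): [S X D E G N Q]
  21. access D: HIT. Cache (old->new): [S X D E G N Q]
  22. access X: HIT. Cache (old->new): [S X D E G N Q]
  23. access Q: HIT. Cache (old->new): [S X D E G N Q]
  24. access D: HIT. Cache (old->new): [S X D E G N Q]
  25. access D: HIT. Cache (old->new): [S X D E G N Q]
  26. access D: HIT. Cache (old->new): [S X D E G N Q]
  27. access Z: MISS, evict S. Cache (old->new): [X D E G N Q Z]
  28. access E: HIT. Cache (old->new): [X D E G N Q Z]
Total: 20 hits, 8 misses, 1 evictions

Answer: D E G N Q X Z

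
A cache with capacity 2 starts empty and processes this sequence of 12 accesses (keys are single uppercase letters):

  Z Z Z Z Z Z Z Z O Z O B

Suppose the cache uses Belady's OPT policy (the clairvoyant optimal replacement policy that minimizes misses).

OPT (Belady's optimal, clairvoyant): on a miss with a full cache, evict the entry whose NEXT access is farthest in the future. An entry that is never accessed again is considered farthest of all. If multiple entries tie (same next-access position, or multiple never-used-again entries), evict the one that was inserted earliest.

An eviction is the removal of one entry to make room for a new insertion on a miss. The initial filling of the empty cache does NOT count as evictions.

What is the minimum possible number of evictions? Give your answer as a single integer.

OPT (Belady) simulation (capacity=2):
  1. access Z: MISS. Cache: [Z]
  2. access Z: HIT. Next use of Z: step 3. Cache: [Z]
  3. access Z: HIT. Next use of Z: step 4. Cache: [Z]
  4. access Z: HIT. Next use of Z: step 5. Cache: [Z]
  5. access Z: HIT. Next use of Z: step 6. Cache: [Z]
  6. access Z: HIT. Next use of Z: step 7. Cache: [Z]
  7. access Z: HIT. Next use of Z: step 8. Cache: [Z]
  8. access Z: HIT. Next use of Z: step 10. Cache: [Z]
  9. access O: MISS. Cache: [Z O]
  10. access Z: HIT. Next use of Z: never. Cache: [Z O]
  11. access O: HIT. Next use of O: never. Cache: [Z O]
  12. access B: MISS, evict Z (next use: never). Cache: [O B]
Total: 9 hits, 3 misses, 1 evictions

Answer: 1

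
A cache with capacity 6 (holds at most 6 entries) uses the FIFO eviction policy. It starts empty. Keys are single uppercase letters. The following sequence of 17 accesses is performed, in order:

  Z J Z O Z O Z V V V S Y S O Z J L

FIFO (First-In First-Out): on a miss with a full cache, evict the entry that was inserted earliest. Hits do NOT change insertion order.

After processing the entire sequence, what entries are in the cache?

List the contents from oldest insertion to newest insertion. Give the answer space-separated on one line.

FIFO simulation (capacity=6):
  1. access Z: MISS. Cache (old->new): [Z]
  2. access J: MISS. Cache (old->new): [Z J]
  3. access Z: HIT. Cache (old->new): [Z J]
  4. access O: MISS. Cache (old->new): [Z J O]
  5. access Z: HIT. Cache (old->new): [Z J O]
  6. access O: HIT. Cache (old->new): [Z J O]
  7. access Z: HIT. Cache (old->new): [Z J O]
  8. access V: MISS. Cache (old->new): [Z J O V]
  9. access V: HIT. Cache (old->new): [Z J O V]
  10. access V: HIT. Cache (old->new): [Z J O V]
  11. access S: MISS. Cache (old->new): [Z J O V S]
  12. access Y: MISS. Cache (old->new): [Z J O V S Y]
  13. access S: HIT. Cache (old->new): [Z J O V S Y]
  14. access O: HIT. Cache (old->new): [Z J O V S Y]
  15. access Z: HIT. Cache (old->new): [Z J O V S Y]
  16. access J: HIT. Cache (old->new): [Z J O V S Y]
  17. access L: MISS, evict Z. Cache (old->new): [J O V S Y L]
Total: 10 hits, 7 misses, 1 evictions

Answer: J O V S Y L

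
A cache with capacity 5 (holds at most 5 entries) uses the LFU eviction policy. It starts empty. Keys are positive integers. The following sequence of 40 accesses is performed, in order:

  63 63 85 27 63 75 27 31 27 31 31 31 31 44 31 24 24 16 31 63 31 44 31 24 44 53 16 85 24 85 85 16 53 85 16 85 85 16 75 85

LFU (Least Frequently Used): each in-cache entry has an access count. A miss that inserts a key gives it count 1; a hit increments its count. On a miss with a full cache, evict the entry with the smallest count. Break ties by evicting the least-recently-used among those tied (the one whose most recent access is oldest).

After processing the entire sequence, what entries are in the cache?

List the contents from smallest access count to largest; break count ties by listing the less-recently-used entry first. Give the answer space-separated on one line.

LFU simulation (capacity=5):
  1. access 63: MISS. Cache: [63(c=1)]
  2. access 63: HIT, count now 2. Cache: [63(c=2)]
  3. access 85: MISS. Cache: [85(c=1) 63(c=2)]
  4. access 27: MISS. Cache: [85(c=1) 27(c=1) 63(c=2)]
  5. access 63: HIT, count now 3. Cache: [85(c=1) 27(c=1) 63(c=3)]
  6. access 75: MISS. Cache: [85(c=1) 27(c=1) 75(c=1) 63(c=3)]
  7. access 27: HIT, count now 2. Cache: [85(c=1) 75(c=1) 27(c=2) 63(c=3)]
  8. access 31: MISS. Cache: [85(c=1) 75(c=1) 31(c=1) 27(c=2) 63(c=3)]
  9. access 27: HIT, count now 3. Cache: [85(c=1) 75(c=1) 31(c=1) 63(c=3) 27(c=3)]
  10. access 31: HIT, count now 2. Cache: [85(c=1) 75(c=1) 31(c=2) 63(c=3) 27(c=3)]
  11. access 31: HIT, count now 3. Cache: [85(c=1) 75(c=1) 63(c=3) 27(c=3) 31(c=3)]
  12. access 31: HIT, count now 4. Cache: [85(c=1) 75(c=1) 63(c=3) 27(c=3) 31(c=4)]
  13. access 31: HIT, count now 5. Cache: [85(c=1) 75(c=1) 63(c=3) 27(c=3) 31(c=5)]
  14. access 44: MISS, evict 85(c=1). Cache: [75(c=1) 44(c=1) 63(c=3) 27(c=3) 31(c=5)]
  15. access 31: HIT, count now 6. Cache: [75(c=1) 44(c=1) 63(c=3) 27(c=3) 31(c=6)]
  16. access 24: MISS, evict 75(c=1). Cache: [44(c=1) 24(c=1) 63(c=3) 27(c=3) 31(c=6)]
  17. access 24: HIT, count now 2. Cache: [44(c=1) 24(c=2) 63(c=3) 27(c=3) 31(c=6)]
  18. access 16: MISS, evict 44(c=1). Cache: [16(c=1) 24(c=2) 63(c=3) 27(c=3) 31(c=6)]
  19. access 31: HIT, count now 7. Cache: [16(c=1) 24(c=2) 63(c=3) 27(c=3) 31(c=7)]
  20. access 63: HIT, count now 4. Cache: [16(c=1) 24(c=2) 27(c=3) 63(c=4) 31(c=7)]
  21. access 31: HIT, count now 8. Cache: [16(c=1) 24(c=2) 27(c=3) 63(c=4) 31(c=8)]
  22. access 44: MISS, evict 16(c=1). Cache: [44(c=1) 24(c=2) 27(c=3) 63(c=4) 31(c=8)]
  23. access 31: HIT, count now 9. Cache: [44(c=1) 24(c=2) 27(c=3) 63(c=4) 31(c=9)]
  24. access 24: HIT, count now 3. Cache: [44(c=1) 27(c=3) 24(c=3) 63(c=4) 31(c=9)]
  25. access 44: HIT, count now 2. Cache: [44(c=2) 27(c=3) 24(c=3) 63(c=4) 31(c=9)]
  26. access 53: MISS, evict 44(c=2). Cache: [53(c=1) 27(c=3) 24(c=3) 63(c=4) 31(c=9)]
  27. access 16: MISS, evict 53(c=1). Cache: [16(c=1) 27(c=3) 24(c=3) 63(c=4) 31(c=9)]
  28. access 85: MISS, evict 16(c=1). Cache: [85(c=1) 27(c=3) 24(c=3) 63(c=4) 31(c=9)]
  29. access 24: HIT, count now 4. Cache: [85(c=1) 27(c=3) 63(c=4) 24(c=4) 31(c=9)]
  30. access 85: HIT, count now 2. Cache: [85(c=2) 27(c=3) 63(c=4) 24(c=4) 31(c=9)]
  31. access 85: HIT, count now 3. Cache: [27(c=3) 85(c=3) 63(c=4) 24(c=4) 31(c=9)]
  32. access 16: MISS, evict 27(c=3). Cache: [16(c=1) 85(c=3) 63(c=4) 24(c=4) 31(c=9)]
  33. access 53: MISS, evict 16(c=1). Cache: [53(c=1) 85(c=3) 63(c=4) 24(c=4) 31(c=9)]
  34. access 85: HIT, count now 4. Cache: [53(c=1) 63(c=4) 24(c=4) 85(c=4) 31(c=9)]
  35. access 16: MISS, evict 53(c=1). Cache: [16(c=1) 63(c=4) 24(c=4) 85(c=4) 31(c=9)]
  36. access 85: HIT, count now 5. Cache: [16(c=1) 63(c=4) 24(c=4) 85(c=5) 31(c=9)]
  37. access 85: HIT, count now 6. Cache: [16(c=1) 63(c=4) 24(c=4) 85(c=6) 31(c=9)]
  38. access 16: HIT, count now 2. Cache: [16(c=2) 63(c=4) 24(c=4) 85(c=6) 31(c=9)]
  39. access 75: MISS, evict 16(c=2). Cache: [75(c=1) 63(c=4) 24(c=4) 85(c=6) 31(c=9)]
  40. access 85: HIT, count now 7. Cache: [75(c=1) 63(c=4) 24(c=4) 85(c=7) 31(c=9)]
Total: 24 hits, 16 misses, 11 evictions

Answer: 75 63 24 85 31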